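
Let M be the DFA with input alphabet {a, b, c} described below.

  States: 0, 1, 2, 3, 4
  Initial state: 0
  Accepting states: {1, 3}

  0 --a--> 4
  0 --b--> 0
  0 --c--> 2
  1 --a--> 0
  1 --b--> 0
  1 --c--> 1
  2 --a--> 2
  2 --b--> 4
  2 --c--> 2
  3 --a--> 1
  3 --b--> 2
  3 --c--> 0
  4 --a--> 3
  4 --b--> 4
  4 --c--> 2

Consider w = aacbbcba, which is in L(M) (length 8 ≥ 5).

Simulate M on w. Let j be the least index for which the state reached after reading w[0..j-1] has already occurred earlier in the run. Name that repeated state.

0

Run of M on w = a a c b b c b a:
  step 0: 0  (start)
  step 1: 4  (read a: 0→4)
  step 2: 3  (read a: 4→3)
  step 3: 0  (read c: 3→0)   ← first repeat (0 seen earlier)
  step 4: 0  (read b: 0→0)
  step 5: 0  (read b: 0→0)
  step 6: 2  (read c: 0→2)
  step 7: 4  (read b: 2→4)
  step 8: 3  (read a: 4→3)

The earliest repeat is at step j = 3: M is in 0, which it already visited at step i = 0.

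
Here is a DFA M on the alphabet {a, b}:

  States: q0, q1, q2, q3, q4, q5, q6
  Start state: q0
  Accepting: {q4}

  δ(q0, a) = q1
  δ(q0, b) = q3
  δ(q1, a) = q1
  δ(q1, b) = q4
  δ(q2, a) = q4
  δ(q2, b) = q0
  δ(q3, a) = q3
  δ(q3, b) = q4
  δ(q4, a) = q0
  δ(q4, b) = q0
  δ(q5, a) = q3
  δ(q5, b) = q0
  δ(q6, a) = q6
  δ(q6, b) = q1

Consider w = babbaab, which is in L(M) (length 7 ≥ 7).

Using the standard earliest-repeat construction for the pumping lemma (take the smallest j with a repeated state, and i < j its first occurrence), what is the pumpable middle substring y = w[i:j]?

Run of M on w = b a b b a a b:
  step 0: q0  (start)
  step 1: q3  (read b: q0→q3)
  step 2: q3  (read a: q3→q3)   ← first repeat (q3 seen earlier)
  step 3: q4  (read b: q3→q4)
  step 4: q0  (read b: q4→q0)
  step 5: q1  (read a: q0→q1)
  step 6: q1  (read a: q1→q1)
  step 7: q4  (read b: q1→q4)

So i = 1, j = 2, giving x = w[0:1] = b, y = w[1:2] = a, z = w[2:7] = bbaab.
Check: |xy| = 2 ≤ 7 and |y| = 1 ≥ 1. Reading y takes M from q3 back to q3, so every xyⁱz is accepted.

a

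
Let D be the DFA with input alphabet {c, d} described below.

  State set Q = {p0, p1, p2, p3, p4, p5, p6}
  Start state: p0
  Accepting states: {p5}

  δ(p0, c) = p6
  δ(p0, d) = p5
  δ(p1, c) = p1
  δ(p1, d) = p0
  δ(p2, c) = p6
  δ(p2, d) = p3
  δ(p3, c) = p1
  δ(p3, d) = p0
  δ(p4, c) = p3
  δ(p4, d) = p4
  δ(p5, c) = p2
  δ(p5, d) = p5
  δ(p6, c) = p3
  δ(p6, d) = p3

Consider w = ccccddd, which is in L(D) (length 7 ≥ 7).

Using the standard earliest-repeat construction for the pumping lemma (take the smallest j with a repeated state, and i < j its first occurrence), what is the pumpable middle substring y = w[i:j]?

c

State sequence: p0 -c-> p6 -c-> p3 -c-> p1 -c-> p1 -d-> p0 -d-> p5 -d-> p5
First repeat at step 4: p1 was already visited.

So i = 3, j = 4, giving x = w[0:3] = ccc, y = w[3:4] = c, z = w[4:7] = ddd.
Check: |xy| = 4 ≤ 7 and |y| = 1 ≥ 1. Reading y takes D from p1 back to p1, so every xyⁱz is accepted.
Since D has 7 states, any run of length ≥ 7 visits 7+1 states, so by pigeonhole some state repeats within the first 7 steps — that repeat gives the pumpable loop.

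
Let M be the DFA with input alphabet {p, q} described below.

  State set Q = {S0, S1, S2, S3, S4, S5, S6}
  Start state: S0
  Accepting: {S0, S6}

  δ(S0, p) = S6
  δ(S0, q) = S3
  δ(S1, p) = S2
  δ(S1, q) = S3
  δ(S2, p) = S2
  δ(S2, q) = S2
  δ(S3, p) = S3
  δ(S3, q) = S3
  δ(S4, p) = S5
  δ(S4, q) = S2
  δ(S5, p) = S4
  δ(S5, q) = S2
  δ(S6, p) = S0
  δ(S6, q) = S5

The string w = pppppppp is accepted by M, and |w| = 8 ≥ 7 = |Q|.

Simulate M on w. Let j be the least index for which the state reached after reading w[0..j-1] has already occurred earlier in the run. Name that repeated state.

State sequence: S0 -p-> S6 -p-> S0 -p-> S6 -p-> S0 -p-> S6 -p-> S0 -p-> S6 -p-> S0
First repeat at step 2: S0 was already visited.

The earliest repeat is at step j = 2: M is in S0, which it already visited at step i = 0.
Pumping length from the standard proof: p = 7 (the number of states). The repeated state found above gives |xy| = j ≤ 7 and |y| = j − i ≥ 1.

S0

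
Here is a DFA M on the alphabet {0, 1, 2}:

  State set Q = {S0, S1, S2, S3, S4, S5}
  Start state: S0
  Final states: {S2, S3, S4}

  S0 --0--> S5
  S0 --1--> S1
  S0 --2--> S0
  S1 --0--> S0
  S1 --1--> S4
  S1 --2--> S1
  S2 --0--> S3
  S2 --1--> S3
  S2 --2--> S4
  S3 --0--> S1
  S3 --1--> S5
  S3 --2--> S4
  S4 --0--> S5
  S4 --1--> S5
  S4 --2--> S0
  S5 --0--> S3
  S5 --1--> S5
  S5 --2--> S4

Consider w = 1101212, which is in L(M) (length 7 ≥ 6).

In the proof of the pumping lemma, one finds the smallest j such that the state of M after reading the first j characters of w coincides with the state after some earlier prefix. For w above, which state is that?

S5

State sequence: S0 -1-> S1 -1-> S4 -0-> S5 -1-> S5 -2-> S4 -1-> S5 -2-> S4
First repeat at step 4: S5 was already visited.

The earliest repeat is at step j = 4: M is in S5, which it already visited at step i = 3.
The DFA has 6 states, so the proof of the pumping lemma guarantees a repeated state among the first 6+1 visited; the segment between the two visits is the pumpable y.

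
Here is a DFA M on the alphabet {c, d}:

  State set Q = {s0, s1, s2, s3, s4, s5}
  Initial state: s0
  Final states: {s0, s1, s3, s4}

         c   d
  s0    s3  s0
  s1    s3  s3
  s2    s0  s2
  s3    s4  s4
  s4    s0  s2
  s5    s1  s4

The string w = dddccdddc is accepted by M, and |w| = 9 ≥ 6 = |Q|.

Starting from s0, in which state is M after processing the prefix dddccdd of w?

Run of M on the first 7 characters of w = d d d c c d d:
  step 0: s0  (start)
  step 1: s0  (read d: s0→s0)
  step 2: s0  (read d: s0→s0)
  step 3: s0  (read d: s0→s0)
  step 4: s3  (read c: s0→s3)
  step 5: s4  (read c: s3→s4)
  step 6: s2  (read d: s4→s2)
  step 7: s2  (read d: s2→s2)

After reading 7 characters, M is in state s2.

s2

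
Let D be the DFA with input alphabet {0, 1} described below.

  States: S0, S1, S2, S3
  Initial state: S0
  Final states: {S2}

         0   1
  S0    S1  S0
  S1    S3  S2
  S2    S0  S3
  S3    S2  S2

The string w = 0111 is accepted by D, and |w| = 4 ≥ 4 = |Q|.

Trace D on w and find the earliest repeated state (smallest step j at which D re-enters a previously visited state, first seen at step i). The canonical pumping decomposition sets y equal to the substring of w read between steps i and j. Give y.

11

State sequence: S0 -0-> S1 -1-> S2 -1-> S3 -1-> S2
First repeat at step 4: S2 was already visited.

So i = 2, j = 4, giving x = w[0:2] = 01, y = w[2:4] = 11, z = w[4:4] = ε.
Check: |xy| = 4 ≤ 4 and |y| = 2 ≥ 1. Reading y takes D from S2 back to S2, so every xyⁱz is accepted.
Since D has 4 states, any run of length ≥ 4 visits 4+1 states, so by pigeonhole some state repeats within the first 4 steps — that repeat gives the pumpable loop.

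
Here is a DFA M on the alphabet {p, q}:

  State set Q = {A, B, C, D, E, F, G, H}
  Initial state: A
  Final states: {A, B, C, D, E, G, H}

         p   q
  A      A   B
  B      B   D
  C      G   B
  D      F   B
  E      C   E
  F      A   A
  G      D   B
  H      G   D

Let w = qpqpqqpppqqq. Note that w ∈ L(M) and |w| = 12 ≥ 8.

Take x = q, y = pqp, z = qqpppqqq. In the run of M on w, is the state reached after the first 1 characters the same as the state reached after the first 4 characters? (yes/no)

State sequence: A -q-> B -p-> B -q-> D -p-> F

After x (step 1): B. After xy (step 4): F.
They differ (B ≠ F), so y is not a cycle from the state after x; this split is not the one the pumping-lemma construction produces, and pumping y need not keep the string in L(M).

no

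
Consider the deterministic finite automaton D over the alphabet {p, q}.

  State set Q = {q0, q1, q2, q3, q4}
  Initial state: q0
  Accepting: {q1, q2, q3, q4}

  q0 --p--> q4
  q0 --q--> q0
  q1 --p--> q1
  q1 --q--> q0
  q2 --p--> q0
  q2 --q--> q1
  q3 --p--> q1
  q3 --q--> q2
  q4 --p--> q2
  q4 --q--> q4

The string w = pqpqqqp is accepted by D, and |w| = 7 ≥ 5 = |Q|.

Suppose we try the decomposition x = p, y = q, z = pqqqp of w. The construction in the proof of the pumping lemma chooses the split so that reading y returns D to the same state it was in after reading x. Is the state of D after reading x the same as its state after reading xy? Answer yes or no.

yes

Run of D on the first 2 characters of w = p q:
  step 0: q0  (start)
  step 1: q4  (read p: q0→q4)
  step 2: q4  (read q: q4→q4)

After x (step 1): q4. After xy (step 2): q4.
They match, so y = q drives D around a cycle from q4 back to itself; pumping y any number of times keeps D in q4 before reading z, and xyⁱz ∈ L(D) for every i ≥ 0.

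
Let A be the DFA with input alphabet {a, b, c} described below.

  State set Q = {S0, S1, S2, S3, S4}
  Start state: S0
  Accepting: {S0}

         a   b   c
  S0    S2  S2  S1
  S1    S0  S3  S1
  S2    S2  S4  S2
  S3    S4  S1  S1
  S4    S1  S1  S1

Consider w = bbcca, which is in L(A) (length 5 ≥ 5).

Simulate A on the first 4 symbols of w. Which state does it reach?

State sequence: S0 -b-> S2 -b-> S4 -c-> S1 -c-> S1

After reading 4 characters, A is in state S1.

S1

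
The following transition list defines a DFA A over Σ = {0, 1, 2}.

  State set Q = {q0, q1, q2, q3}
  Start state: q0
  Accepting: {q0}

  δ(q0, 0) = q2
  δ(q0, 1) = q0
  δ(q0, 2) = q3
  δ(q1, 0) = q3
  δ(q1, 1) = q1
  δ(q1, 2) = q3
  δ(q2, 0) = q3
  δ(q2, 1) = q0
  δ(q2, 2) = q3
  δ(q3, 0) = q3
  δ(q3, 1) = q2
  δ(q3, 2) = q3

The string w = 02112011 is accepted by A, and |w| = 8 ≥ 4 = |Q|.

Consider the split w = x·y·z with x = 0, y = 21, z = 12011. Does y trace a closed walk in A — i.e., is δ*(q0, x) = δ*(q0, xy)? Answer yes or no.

State sequence: q0 -0-> q2 -2-> q3 -1-> q2

After x (step 1): q2. After xy (step 3): q2.
They match, so y = 21 drives A around a cycle from q2 back to itself; pumping y any number of times keeps A in q2 before reading z, and xyⁱz ∈ L(A) for every i ≥ 0.

yes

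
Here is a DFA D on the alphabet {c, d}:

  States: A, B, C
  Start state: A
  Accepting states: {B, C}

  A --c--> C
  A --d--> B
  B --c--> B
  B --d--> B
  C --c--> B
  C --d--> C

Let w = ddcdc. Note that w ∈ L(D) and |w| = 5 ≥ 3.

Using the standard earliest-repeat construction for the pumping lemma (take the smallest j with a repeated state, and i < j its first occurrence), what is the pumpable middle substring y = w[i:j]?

State sequence: A -d-> B -d-> B -c-> B -d-> B -c-> B
First repeat at step 2: B was already visited.

So i = 1, j = 2, giving x = w[0:1] = d, y = w[1:2] = d, z = w[2:5] = cdc.
Check: |xy| = 2 ≤ 3 and |y| = 1 ≥ 1. Reading y takes D from B back to B, so every xyⁱz is accepted.
Pumping length from the standard proof: p = 3 (the number of states). The repeated state found above gives |xy| = j ≤ 3 and |y| = j − i ≥ 1.

d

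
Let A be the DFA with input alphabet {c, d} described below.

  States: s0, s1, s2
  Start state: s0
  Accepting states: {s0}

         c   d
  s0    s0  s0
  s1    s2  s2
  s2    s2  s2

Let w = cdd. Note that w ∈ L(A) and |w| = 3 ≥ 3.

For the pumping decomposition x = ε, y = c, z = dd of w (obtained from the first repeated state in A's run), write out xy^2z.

ccdd

xy^2z = ε·c·c·dd = ccdd.
Reading y = c takes A from s0 back to s0, so after x·y·y the machine is still in s0, and z then leads to the accepting state s0. Hence ccdd ∈ L(A).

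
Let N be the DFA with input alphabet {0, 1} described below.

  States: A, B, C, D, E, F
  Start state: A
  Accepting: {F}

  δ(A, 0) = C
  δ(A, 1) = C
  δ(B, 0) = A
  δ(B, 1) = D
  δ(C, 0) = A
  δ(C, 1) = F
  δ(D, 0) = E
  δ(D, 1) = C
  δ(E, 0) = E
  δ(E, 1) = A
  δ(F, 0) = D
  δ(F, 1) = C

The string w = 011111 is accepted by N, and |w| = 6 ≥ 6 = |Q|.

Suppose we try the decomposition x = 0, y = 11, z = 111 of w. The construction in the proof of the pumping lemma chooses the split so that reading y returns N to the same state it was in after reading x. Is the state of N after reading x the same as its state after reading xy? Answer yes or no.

yes

State sequence: A -0-> C -1-> F -1-> C

After x (step 1): C. After xy (step 3): C.
They match, so y = 11 drives N around a cycle from C back to itself; pumping y any number of times keeps N in C before reading z, and xyⁱz ∈ L(N) for every i ≥ 0.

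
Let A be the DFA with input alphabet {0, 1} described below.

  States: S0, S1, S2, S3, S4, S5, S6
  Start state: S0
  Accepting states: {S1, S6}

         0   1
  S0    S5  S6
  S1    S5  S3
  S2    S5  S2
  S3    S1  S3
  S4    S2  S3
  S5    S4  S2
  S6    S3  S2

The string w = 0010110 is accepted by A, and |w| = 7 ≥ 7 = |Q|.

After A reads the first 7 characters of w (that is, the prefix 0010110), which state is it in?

Run of A on the first 7 characters of w = 0 0 1 0 1 1 0:
  step 0: S0  (start)
  step 1: S5  (read 0: S0→S5)
  step 2: S4  (read 0: S5→S4)
  step 3: S3  (read 1: S4→S3)
  step 4: S1  (read 0: S3→S1)
  step 5: S3  (read 1: S1→S3)
  step 6: S3  (read 1: S3→S3)
  step 7: S1  (read 0: S3→S1)

After reading 7 characters, A is in state S1.

S1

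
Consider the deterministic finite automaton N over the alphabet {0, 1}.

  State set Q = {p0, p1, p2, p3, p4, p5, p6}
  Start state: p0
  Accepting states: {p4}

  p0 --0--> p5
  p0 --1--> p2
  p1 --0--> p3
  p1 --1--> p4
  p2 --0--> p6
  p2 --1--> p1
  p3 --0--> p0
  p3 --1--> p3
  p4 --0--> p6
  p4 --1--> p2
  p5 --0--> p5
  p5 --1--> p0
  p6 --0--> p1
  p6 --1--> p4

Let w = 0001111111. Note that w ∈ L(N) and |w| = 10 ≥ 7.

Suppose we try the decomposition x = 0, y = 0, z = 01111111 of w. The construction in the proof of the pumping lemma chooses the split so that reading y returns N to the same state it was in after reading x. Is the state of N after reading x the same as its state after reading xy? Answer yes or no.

Run of N on the first 2 characters of w = 0 0:
  step 0: p0  (start)
  step 1: p5  (read 0: p0→p5)
  step 2: p5  (read 0: p5→p5)

After x (step 1): p5. After xy (step 2): p5.
They match, so y = 0 drives N around a cycle from p5 back to itself; pumping y any number of times keeps N in p5 before reading z, and xyⁱz ∈ L(N) for every i ≥ 0.

yes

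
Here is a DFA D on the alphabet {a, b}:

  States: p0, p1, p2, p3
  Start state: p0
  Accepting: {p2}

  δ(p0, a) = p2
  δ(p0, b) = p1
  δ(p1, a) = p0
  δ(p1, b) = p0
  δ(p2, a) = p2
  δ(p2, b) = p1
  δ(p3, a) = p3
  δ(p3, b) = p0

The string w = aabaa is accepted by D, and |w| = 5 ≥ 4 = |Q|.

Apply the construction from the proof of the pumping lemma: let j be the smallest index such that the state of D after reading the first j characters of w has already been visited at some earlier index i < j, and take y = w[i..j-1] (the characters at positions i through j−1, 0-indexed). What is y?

a

Run of D on w = a a b a a:
  step 0: p0  (start)
  step 1: p2  (read a: p0→p2)
  step 2: p2  (read a: p2→p2)   ← first repeat (p2 seen earlier)
  step 3: p1  (read b: p2→p1)
  step 4: p0  (read a: p1→p0)
  step 5: p2  (read a: p0→p2)

So i = 1, j = 2, giving x = w[0:1] = a, y = w[1:2] = a, z = w[2:5] = baa.
Check: |xy| = 2 ≤ 4 and |y| = 1 ≥ 1. Reading y takes D from p2 back to p2, so every xyⁱz is accepted.
With |Q| = 4, pigeonhole forces a state repeat no later than step 4; the substring read between the first and second visits to that state can be pumped.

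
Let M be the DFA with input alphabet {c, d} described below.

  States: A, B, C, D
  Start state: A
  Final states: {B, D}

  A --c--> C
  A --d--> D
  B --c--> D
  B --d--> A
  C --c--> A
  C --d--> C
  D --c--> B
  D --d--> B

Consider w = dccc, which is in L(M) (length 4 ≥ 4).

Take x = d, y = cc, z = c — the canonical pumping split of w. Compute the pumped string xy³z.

dccccccc

xy^3z = d·cc·cc·cc·c = dccccccc.
Reading y = cc takes M from D back to D, so after x·y·y·y the machine is still in D, and z then leads to the accepting state B. Hence dccccccc ∈ L(M).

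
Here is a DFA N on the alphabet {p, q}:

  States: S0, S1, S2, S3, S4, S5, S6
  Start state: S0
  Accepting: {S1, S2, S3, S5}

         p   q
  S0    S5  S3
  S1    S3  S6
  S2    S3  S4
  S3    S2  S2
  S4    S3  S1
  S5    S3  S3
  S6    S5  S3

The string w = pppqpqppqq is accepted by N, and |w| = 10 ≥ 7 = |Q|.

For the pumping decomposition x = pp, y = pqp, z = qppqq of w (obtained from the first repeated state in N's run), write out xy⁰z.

xy⁰z = xz = pp·qppqq = ppqppqq.
Reading y = pqp takes N from S3 back to S3, so after x the machine is still in S3, and z then leads to the accepting state S1. Hence ppqppqq ∈ L(N).

ppqppqq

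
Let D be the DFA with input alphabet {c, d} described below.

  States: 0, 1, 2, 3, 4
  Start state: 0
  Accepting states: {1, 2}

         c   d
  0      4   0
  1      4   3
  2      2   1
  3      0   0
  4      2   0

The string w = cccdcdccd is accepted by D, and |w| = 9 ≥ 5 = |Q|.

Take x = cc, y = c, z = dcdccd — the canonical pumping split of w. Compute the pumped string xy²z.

xy^2z = cc·c·c·dcdccd = ccccdcdccd.
Reading y = c takes D from 2 back to 2, so after x·y·y the machine is still in 2, and z then leads to the accepting state 1. Hence ccccdcdccd ∈ L(D).

ccccdcdccd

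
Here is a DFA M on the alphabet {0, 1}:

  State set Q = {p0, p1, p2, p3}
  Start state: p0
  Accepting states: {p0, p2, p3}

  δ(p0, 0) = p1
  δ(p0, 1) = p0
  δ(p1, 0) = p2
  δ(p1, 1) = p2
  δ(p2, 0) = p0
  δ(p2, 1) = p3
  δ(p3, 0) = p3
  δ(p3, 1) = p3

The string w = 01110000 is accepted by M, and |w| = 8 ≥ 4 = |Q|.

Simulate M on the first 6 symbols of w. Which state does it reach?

p3

Run of M on the first 6 characters of w = 0 1 1 1 0 0:
  step 0: p0  (start)
  step 1: p1  (read 0: p0→p1)
  step 2: p2  (read 1: p1→p2)
  step 3: p3  (read 1: p2→p3)
  step 4: p3  (read 1: p3→p3)
  step 5: p3  (read 0: p3→p3)
  step 6: p3  (read 0: p3→p3)

After reading 6 characters, M is in state p3.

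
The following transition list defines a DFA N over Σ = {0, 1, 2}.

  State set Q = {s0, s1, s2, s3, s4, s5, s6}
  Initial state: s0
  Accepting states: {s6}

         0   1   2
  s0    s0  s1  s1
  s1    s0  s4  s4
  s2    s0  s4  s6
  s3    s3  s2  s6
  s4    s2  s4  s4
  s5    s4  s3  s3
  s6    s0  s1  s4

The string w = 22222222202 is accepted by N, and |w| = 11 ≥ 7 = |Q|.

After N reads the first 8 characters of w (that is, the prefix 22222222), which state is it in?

State sequence: s0 -2-> s1 -2-> s4 -2-> s4 -2-> s4 -2-> s4 -2-> s4 -2-> s4 -2-> s4

After reading 8 characters, N is in state s4.
(This kind of state-tracing is the core of the pumping-lemma construction: with 7 states, pigeonhole forces a repeat within the first 7 steps.)

s4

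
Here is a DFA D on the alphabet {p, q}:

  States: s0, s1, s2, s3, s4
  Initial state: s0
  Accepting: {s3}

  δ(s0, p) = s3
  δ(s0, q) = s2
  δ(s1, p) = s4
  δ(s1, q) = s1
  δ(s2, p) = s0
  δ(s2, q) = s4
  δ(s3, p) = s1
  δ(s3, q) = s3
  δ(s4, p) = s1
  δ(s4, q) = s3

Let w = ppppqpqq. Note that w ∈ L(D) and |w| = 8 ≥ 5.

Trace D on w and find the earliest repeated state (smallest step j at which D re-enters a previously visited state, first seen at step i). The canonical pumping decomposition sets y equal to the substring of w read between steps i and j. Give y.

Run of D on w = p p p p q p q q:
  step 0: s0  (start)
  step 1: s3  (read p: s0→s3)
  step 2: s1  (read p: s3→s1)
  step 3: s4  (read p: s1→s4)
  step 4: s1  (read p: s4→s1)   ← first repeat (s1 seen earlier)
  step 5: s1  (read q: s1→s1)
  step 6: s4  (read p: s1→s4)
  step 7: s3  (read q: s4→s3)
  step 8: s3  (read q: s3→s3)

So i = 2, j = 4, giving x = w[0:2] = pp, y = w[2:4] = pp, z = w[4:8] = qpqq.
Check: |xy| = 4 ≤ 5 and |y| = 2 ≥ 1. Reading y takes D from s1 back to s1, so every xyⁱz is accepted.

pp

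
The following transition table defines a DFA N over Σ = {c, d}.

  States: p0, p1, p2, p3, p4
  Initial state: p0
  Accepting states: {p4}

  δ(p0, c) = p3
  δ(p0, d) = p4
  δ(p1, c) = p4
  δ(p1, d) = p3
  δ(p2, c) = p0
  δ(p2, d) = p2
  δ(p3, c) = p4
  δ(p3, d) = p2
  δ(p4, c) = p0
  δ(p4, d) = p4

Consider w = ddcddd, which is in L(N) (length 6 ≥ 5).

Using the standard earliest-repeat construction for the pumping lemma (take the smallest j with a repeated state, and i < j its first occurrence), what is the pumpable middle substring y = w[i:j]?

Run of N on w = d d c d d d:
  step 0: p0  (start)
  step 1: p4  (read d: p0→p4)
  step 2: p4  (read d: p4→p4)   ← first repeat (p4 seen earlier)
  step 3: p0  (read c: p4→p0)
  step 4: p4  (read d: p0→p4)
  step 5: p4  (read d: p4→p4)
  step 6: p4  (read d: p4→p4)

So i = 1, j = 2, giving x = w[0:1] = d, y = w[1:2] = d, z = w[2:6] = cddd.
Check: |xy| = 2 ≤ 5 and |y| = 1 ≥ 1. Reading y takes N from p4 back to p4, so every xyⁱz is accepted.
Since N has 5 states, any run of length ≥ 5 visits 5+1 states, so by pigeonhole some state repeats within the first 5 steps — that repeat gives the pumpable loop.

d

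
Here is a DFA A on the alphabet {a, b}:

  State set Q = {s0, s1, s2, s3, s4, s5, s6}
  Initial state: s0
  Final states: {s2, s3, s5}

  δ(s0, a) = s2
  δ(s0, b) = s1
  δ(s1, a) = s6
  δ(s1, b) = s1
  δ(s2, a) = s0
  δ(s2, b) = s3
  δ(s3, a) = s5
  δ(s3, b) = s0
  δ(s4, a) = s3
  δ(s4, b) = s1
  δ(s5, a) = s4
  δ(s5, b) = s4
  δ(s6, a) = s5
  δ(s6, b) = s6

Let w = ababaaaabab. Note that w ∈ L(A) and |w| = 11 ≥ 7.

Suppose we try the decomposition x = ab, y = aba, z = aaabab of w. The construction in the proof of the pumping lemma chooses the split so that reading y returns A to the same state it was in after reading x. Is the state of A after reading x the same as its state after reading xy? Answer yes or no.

Run of A on the first 5 characters of w = a b a b a:
  step 0: s0  (start)
  step 1: s2  (read a: s0→s2)
  step 2: s3  (read b: s2→s3)
  step 3: s5  (read a: s3→s5)
  step 4: s4  (read b: s5→s4)
  step 5: s3  (read a: s4→s3)

After x (step 2): s3. After xy (step 5): s3.
They match, so y = aba drives A around a cycle from s3 back to itself; pumping y any number of times keeps A in s3 before reading z, and xyⁱz ∈ L(A) for every i ≥ 0.

yes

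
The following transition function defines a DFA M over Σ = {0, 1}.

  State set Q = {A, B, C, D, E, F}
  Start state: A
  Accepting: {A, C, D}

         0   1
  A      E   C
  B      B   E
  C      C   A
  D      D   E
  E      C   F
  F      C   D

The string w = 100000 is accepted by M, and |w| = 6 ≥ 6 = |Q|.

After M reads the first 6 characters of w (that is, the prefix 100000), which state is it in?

Run of M on the first 6 characters of w = 1 0 0 0 0 0:
  step 0: A  (start)
  step 1: C  (read 1: A→C)
  step 2: C  (read 0: C→C)
  step 3: C  (read 0: C→C)
  step 4: C  (read 0: C→C)
  step 5: C  (read 0: C→C)
  step 6: C  (read 0: C→C)

After reading 6 characters, M is in state C.

C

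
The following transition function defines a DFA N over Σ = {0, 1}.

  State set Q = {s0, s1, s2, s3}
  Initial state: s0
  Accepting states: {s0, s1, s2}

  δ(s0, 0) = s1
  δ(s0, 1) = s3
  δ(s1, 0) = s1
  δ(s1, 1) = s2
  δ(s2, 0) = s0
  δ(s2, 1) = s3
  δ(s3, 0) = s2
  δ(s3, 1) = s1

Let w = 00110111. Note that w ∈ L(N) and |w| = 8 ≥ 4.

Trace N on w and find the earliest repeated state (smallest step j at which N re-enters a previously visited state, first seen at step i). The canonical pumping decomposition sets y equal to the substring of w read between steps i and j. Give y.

Run of N on w = 0 0 1 1 0 1 1 1:
  step 0: s0  (start)
  step 1: s1  (read 0: s0→s1)
  step 2: s1  (read 0: s1→s1)   ← first repeat (s1 seen earlier)
  step 3: s2  (read 1: s1→s2)
  step 4: s3  (read 1: s2→s3)
  step 5: s2  (read 0: s3→s2)
  step 6: s3  (read 1: s2→s3)
  step 7: s1  (read 1: s3→s1)
  step 8: s2  (read 1: s1→s2)

So i = 1, j = 2, giving x = w[0:1] = 0, y = w[1:2] = 0, z = w[2:8] = 110111.
Check: |xy| = 2 ≤ 4 and |y| = 1 ≥ 1. Reading y takes N from s1 back to s1, so every xyⁱz is accepted.
With |Q| = 4, pigeonhole forces a state repeat no later than step 4; the substring read between the first and second visits to that state can be pumped.

0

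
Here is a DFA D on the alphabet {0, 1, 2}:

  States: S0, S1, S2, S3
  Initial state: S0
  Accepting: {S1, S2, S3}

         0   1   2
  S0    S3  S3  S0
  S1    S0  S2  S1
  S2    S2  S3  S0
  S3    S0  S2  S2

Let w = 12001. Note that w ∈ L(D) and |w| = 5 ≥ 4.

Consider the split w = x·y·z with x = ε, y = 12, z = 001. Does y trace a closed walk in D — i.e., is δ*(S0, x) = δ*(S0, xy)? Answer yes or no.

no

State sequence: S0 -1-> S3 -2-> S2

After x (step 0): S0. After xy (step 2): S2.
They differ (S0 ≠ S2), so y is not a cycle from the state after x; this split is not the one the pumping-lemma construction produces, and pumping y need not keep the string in L(D).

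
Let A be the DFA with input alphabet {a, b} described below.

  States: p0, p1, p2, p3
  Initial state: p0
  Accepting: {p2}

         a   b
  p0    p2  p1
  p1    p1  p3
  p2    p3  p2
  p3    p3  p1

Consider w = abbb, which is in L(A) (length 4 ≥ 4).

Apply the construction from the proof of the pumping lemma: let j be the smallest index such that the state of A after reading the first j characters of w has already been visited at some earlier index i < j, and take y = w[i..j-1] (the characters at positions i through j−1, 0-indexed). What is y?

State sequence: p0 -a-> p2 -b-> p2 -b-> p2 -b-> p2
First repeat at step 2: p2 was already visited.

So i = 1, j = 2, giving x = w[0:1] = a, y = w[1:2] = b, z = w[2:4] = bb.
Check: |xy| = 2 ≤ 4 and |y| = 1 ≥ 1. Reading y takes A from p2 back to p2, so every xyⁱz is accepted.

b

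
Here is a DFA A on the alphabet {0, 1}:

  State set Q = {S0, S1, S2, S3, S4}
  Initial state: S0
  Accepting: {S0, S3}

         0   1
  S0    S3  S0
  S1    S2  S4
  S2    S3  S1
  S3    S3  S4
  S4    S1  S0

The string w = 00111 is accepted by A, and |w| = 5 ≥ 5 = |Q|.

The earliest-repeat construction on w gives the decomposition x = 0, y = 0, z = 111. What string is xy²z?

000111

xy^2z = 0·0·0·111 = 000111.
Reading y = 0 takes A from S3 back to S3, so after x·y·y the machine is still in S3, and z then leads to the accepting state S0. Hence 000111 ∈ L(A).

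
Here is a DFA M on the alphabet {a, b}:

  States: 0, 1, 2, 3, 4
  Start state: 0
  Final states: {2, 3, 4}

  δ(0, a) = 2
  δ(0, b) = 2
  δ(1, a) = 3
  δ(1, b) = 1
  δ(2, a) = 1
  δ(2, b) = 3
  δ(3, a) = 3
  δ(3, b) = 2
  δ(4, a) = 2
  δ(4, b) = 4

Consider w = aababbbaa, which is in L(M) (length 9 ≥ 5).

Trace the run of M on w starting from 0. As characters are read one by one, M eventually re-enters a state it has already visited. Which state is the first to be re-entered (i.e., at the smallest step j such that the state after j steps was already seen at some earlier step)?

1

Run of M on w = a a b a b b b a a:
  step 0: 0  (start)
  step 1: 2  (read a: 0→2)
  step 2: 1  (read a: 2→1)
  step 3: 1  (read b: 1→1)   ← first repeat (1 seen earlier)
  step 4: 3  (read a: 1→3)
  step 5: 2  (read b: 3→2)
  step 6: 3  (read b: 2→3)
  step 7: 2  (read b: 3→2)
  step 8: 1  (read a: 2→1)
  step 9: 3  (read a: 1→3)

The earliest repeat is at step j = 3: M is in 1, which it already visited at step i = 2.
Pumping length from the standard proof: p = 5 (the number of states). The repeated state found above gives |xy| = j ≤ 5 and |y| = j − i ≥ 1.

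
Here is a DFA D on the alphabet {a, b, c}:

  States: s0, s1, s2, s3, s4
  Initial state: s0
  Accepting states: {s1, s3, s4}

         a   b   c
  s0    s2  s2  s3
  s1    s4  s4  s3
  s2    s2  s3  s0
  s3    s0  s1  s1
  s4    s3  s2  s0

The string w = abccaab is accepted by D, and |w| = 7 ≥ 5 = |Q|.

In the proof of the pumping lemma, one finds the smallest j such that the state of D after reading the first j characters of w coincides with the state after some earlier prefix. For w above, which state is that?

State sequence: s0 -a-> s2 -b-> s3 -c-> s1 -c-> s3 -a-> s0 -a-> s2 -b-> s3
First repeat at step 4: s3 was already visited.

The earliest repeat is at step j = 4: D is in s3, which it already visited at step i = 2.
The DFA has 5 states, so the proof of the pumping lemma guarantees a repeated state among the first 5+1 visited; the segment between the two visits is the pumpable y.

s3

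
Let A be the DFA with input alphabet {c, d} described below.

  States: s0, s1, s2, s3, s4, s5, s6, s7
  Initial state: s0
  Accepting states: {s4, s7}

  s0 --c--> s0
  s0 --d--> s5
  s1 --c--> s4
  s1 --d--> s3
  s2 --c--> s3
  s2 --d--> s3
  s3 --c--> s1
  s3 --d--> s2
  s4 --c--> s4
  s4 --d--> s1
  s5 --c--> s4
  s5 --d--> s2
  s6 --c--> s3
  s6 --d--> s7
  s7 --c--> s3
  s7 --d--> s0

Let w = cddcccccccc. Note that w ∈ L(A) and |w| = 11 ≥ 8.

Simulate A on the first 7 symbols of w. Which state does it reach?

Run of A on the first 7 characters of w = c d d c c c c:
  step 0: s0  (start)
  step 1: s0  (read c: s0→s0)
  step 2: s5  (read d: s0→s5)
  step 3: s2  (read d: s5→s2)
  step 4: s3  (read c: s2→s3)
  step 5: s1  (read c: s3→s1)
  step 6: s4  (read c: s1→s4)
  step 7: s4  (read c: s4→s4)

After reading 7 characters, A is in state s4.
(This kind of state-tracing is the core of the pumping-lemma construction: with 8 states, pigeonhole forces a repeat within the first 8 steps.)

s4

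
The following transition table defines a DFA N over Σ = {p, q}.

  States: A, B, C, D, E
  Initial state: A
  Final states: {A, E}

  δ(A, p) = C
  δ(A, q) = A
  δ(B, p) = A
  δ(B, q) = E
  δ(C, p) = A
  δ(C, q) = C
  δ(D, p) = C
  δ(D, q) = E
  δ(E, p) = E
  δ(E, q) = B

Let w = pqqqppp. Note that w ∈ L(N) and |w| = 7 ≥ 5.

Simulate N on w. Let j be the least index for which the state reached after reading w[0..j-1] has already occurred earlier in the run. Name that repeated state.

C

State sequence: A -p-> C -q-> C -q-> C -q-> C -p-> A -p-> C -p-> A
First repeat at step 2: C was already visited.

The earliest repeat is at step j = 2: N is in C, which it already visited at step i = 1.
Pumping length from the standard proof: p = 5 (the number of states). The repeated state found above gives |xy| = j ≤ 5 and |y| = j − i ≥ 1.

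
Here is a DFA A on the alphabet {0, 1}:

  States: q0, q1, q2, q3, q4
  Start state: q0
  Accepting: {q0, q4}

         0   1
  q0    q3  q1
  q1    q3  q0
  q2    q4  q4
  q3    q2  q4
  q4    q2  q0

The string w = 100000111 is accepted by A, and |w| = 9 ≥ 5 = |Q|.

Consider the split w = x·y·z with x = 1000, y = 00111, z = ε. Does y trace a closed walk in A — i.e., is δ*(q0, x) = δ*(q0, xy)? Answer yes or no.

no

State sequence: q0 -1-> q1 -0-> q3 -0-> q2 -0-> q4 -0-> q2 -0-> q4 -1-> q0 -1-> q1 -1-> q0

After x (step 4): q4. After xy (step 9): q0.
They differ (q4 ≠ q0), so y is not a cycle from the state after x; this split is not the one the pumping-lemma construction produces, and pumping y need not keep the string in L(A).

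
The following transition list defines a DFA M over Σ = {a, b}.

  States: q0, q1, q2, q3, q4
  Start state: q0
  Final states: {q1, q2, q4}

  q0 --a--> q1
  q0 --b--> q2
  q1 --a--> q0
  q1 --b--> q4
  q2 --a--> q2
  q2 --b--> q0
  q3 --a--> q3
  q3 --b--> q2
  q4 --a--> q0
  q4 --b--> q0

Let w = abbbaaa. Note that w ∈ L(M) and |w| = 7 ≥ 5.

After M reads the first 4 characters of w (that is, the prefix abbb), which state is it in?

State sequence: q0 -a-> q1 -b-> q4 -b-> q0 -b-> q2

After reading 4 characters, M is in state q2.

q2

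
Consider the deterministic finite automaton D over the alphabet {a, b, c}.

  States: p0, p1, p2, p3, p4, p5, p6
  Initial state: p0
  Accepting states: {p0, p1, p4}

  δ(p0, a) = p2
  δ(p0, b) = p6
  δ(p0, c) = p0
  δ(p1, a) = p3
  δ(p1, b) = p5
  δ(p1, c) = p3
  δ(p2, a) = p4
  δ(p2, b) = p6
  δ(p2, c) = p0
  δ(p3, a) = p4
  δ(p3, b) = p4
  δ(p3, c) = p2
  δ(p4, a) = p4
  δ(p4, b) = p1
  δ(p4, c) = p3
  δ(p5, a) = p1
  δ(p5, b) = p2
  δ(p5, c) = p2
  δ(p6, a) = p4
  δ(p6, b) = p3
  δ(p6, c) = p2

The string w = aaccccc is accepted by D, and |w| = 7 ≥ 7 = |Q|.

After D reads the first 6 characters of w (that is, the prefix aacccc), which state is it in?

p0

State sequence: p0 -a-> p2 -a-> p4 -c-> p3 -c-> p2 -c-> p0 -c-> p0

After reading 6 characters, D is in state p0.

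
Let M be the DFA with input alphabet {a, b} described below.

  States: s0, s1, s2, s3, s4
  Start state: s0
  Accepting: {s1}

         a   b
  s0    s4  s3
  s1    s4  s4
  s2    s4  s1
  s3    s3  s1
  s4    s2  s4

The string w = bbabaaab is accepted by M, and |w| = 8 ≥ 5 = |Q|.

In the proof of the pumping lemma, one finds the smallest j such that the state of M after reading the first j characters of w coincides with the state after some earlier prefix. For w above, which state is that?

Run of M on w = b b a b a a a b:
  step 0: s0  (start)
  step 1: s3  (read b: s0→s3)
  step 2: s1  (read b: s3→s1)
  step 3: s4  (read a: s1→s4)
  step 4: s4  (read b: s4→s4)   ← first repeat (s4 seen earlier)
  step 5: s2  (read a: s4→s2)
  step 6: s4  (read a: s2→s4)
  step 7: s2  (read a: s4→s2)
  step 8: s1  (read b: s2→s1)

The earliest repeat is at step j = 4: M is in s4, which it already visited at step i = 3.
Since M has 5 states, any run of length ≥ 5 visits 5+1 states, so by pigeonhole some state repeats within the first 5 steps — that repeat gives the pumpable loop.

s4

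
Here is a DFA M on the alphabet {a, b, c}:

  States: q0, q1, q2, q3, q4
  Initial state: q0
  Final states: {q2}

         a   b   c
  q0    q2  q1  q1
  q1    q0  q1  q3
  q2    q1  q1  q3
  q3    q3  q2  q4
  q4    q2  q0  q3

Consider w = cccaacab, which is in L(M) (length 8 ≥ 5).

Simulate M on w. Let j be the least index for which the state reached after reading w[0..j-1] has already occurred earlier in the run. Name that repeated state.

Run of M on w = c c c a a c a b:
  step 0: q0  (start)
  step 1: q1  (read c: q0→q1)
  step 2: q3  (read c: q1→q3)
  step 3: q4  (read c: q3→q4)
  step 4: q2  (read a: q4→q2)
  step 5: q1  (read a: q2→q1)   ← first repeat (q1 seen earlier)
  step 6: q3  (read c: q1→q3)
  step 7: q3  (read a: q3→q3)
  step 8: q2  (read b: q3→q2)

The earliest repeat is at step j = 5: M is in q1, which it already visited at step i = 1.
With |Q| = 5, pigeonhole forces a state repeat no later than step 5; the substring read between the first and second visits to that state can be pumped.

q1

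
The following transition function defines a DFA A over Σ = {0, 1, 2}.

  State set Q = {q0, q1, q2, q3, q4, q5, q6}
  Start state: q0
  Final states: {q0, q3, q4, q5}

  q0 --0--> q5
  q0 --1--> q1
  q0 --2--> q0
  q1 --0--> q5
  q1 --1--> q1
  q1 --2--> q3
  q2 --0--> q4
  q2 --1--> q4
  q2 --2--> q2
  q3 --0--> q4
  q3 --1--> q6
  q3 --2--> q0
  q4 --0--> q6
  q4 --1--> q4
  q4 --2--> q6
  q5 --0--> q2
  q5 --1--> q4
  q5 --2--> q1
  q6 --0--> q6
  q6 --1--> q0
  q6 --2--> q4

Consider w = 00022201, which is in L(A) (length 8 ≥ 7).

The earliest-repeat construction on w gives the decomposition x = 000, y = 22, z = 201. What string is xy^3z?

xy^3z = 000·22·22·22·201 = 000222222201.
Reading y = 22 takes A from q4 back to q4, so after x·y·y·y the machine is still in q4, and z then leads to the accepting state q0. Hence 000222222201 ∈ L(A).

000222222201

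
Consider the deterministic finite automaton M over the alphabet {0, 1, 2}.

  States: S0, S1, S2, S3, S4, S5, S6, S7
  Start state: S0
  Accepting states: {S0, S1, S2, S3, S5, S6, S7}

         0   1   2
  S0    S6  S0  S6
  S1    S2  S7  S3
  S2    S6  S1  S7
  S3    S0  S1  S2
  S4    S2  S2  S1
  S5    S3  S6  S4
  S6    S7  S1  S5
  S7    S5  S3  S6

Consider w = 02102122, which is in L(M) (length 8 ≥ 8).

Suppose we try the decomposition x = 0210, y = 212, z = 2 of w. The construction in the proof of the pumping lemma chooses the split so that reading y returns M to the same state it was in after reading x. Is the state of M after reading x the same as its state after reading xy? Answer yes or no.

Run of M on the first 7 characters of w = 0 2 1 0 2 1 2:
  step 0: S0  (start)
  step 1: S6  (read 0: S0→S6)
  step 2: S5  (read 2: S6→S5)
  step 3: S6  (read 1: S5→S6)
  step 4: S7  (read 0: S6→S7)
  step 5: S6  (read 2: S7→S6)
  step 6: S1  (read 1: S6→S1)
  step 7: S3  (read 2: S1→S3)

After x (step 4): S7. After xy (step 7): S3.
They differ (S7 ≠ S3), so y is not a cycle from the state after x; this split is not the one the pumping-lemma construction produces, and pumping y need not keep the string in L(M).

no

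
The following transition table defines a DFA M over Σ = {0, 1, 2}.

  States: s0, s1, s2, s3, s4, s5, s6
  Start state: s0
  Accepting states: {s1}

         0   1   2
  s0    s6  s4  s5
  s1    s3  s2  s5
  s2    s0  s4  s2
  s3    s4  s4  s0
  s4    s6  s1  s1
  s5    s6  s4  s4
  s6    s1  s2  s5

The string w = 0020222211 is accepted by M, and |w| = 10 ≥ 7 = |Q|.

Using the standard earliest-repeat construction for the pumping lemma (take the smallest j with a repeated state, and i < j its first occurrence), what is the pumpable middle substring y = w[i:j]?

020

Run of M on w = 0 0 2 0 2 2 2 2 1 1:
  step 0: s0  (start)
  step 1: s6  (read 0: s0→s6)
  step 2: s1  (read 0: s6→s1)
  step 3: s5  (read 2: s1→s5)
  step 4: s6  (read 0: s5→s6)   ← first repeat (s6 seen earlier)
  step 5: s5  (read 2: s6→s5)
  step 6: s4  (read 2: s5→s4)
  step 7: s1  (read 2: s4→s1)
  step 8: s5  (read 2: s1→s5)
  step 9: s4  (read 1: s5→s4)
  step 10: s1  (read 1: s4→s1)

So i = 1, j = 4, giving x = w[0:1] = 0, y = w[1:4] = 020, z = w[4:10] = 222211.
Check: |xy| = 4 ≤ 7 and |y| = 3 ≥ 1. Reading y takes M from s6 back to s6, so every xyⁱz is accepted.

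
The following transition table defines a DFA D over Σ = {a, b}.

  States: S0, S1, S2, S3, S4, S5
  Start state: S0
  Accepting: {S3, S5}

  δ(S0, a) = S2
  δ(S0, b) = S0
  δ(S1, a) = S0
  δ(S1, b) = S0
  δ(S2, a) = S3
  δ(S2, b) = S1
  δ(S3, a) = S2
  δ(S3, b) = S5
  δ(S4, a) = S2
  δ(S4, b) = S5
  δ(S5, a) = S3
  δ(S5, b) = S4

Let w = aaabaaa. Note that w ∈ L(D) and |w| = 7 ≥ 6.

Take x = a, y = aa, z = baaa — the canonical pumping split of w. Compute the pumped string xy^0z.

xy⁰z = xz = a·baaa = abaaa.
Reading y = aa takes D from S2 back to S2, so after x the machine is still in S2, and z then leads to the accepting state S3. Hence abaaa ∈ L(D).

abaaa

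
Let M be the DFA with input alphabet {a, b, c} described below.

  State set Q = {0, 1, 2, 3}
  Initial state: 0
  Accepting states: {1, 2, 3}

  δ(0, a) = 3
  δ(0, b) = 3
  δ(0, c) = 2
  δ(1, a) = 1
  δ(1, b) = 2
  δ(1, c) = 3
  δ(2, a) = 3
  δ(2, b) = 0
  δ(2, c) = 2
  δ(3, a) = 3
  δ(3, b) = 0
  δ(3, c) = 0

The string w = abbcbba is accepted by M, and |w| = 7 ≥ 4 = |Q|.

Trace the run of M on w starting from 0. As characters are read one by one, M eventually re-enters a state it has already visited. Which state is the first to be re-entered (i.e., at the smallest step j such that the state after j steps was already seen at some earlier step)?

Run of M on w = a b b c b b a:
  step 0: 0  (start)
  step 1: 3  (read a: 0→3)
  step 2: 0  (read b: 3→0)   ← first repeat (0 seen earlier)
  step 3: 3  (read b: 0→3)
  step 4: 0  (read c: 3→0)
  step 5: 3  (read b: 0→3)
  step 6: 0  (read b: 3→0)
  step 7: 3  (read a: 0→3)

The earliest repeat is at step j = 2: M is in 0, which it already visited at step i = 0.
Since M has 4 states, any run of length ≥ 4 visits 4+1 states, so by pigeonhole some state repeats within the first 4 steps — that repeat gives the pumpable loop.

0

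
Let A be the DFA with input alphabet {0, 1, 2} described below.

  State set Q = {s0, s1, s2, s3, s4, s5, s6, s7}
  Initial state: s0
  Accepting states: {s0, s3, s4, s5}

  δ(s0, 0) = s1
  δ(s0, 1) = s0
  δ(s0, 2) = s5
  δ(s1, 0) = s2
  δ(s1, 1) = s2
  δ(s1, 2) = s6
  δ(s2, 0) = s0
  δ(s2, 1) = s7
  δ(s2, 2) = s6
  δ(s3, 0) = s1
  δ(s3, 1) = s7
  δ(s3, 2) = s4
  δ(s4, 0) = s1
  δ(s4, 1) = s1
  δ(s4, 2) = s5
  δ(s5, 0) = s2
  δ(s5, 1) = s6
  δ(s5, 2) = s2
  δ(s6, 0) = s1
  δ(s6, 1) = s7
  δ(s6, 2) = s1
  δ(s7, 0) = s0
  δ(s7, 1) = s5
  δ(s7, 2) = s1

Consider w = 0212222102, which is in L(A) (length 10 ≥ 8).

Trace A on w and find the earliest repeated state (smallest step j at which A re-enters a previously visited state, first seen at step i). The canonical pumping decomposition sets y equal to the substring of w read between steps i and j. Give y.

212

State sequence: s0 -0-> s1 -2-> s6 -1-> s7 -2-> s1 -2-> s6 -2-> s1 -2-> s6 -1-> s7 -0-> s0 -2-> s5
First repeat at step 4: s1 was already visited.

So i = 1, j = 4, giving x = w[0:1] = 0, y = w[1:4] = 212, z = w[4:10] = 222102.
Check: |xy| = 4 ≤ 8 and |y| = 3 ≥ 1. Reading y takes A from s1 back to s1, so every xyⁱz is accepted.
With |Q| = 8, pigeonhole forces a state repeat no later than step 8; the substring read between the first and second visits to that state can be pumped.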